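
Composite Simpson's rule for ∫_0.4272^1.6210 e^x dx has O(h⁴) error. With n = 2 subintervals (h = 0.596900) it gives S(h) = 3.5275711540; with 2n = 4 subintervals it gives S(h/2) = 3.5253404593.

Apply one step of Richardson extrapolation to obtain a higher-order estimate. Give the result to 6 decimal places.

r = 4: numerator weight 16, denominator 15.
Numerator 16·A(h/2) − A(h) = 16·3.5253404593 − 3.5275711540 = 52.8778761948
Divide by 2^4 − 1 = 15.
R = 52.8778761948/15 = 3.5251917463

3.525192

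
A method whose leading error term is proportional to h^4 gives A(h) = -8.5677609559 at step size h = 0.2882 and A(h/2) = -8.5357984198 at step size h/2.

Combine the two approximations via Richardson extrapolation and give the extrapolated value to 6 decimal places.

Method order is 4; weight 2^4 = 16.
16·(-8.5357984198) = -136.5727747168; (-136.5727747168) − (-8.5677609559) = -128.0050137609
Divide by 2^4 − 1 = 15.
So the Richardson estimate is -8.5336675841.

-8.533668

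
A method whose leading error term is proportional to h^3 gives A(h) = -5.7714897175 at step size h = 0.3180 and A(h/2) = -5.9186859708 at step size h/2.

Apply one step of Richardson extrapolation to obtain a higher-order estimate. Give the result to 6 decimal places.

Order 3 gives 2^r = 8 and 2^r − 1 = 7.
A(h/2) − A(h) = -5.9186859708 − (-5.7714897175) = -0.1471962533
Correction (A(h/2) − A(h))/(8 − 1) = (-0.1471962533)/7 = -0.0210280362
R = -5.9186859708 − 0.0210280362 = -5.9397140070

-5.939714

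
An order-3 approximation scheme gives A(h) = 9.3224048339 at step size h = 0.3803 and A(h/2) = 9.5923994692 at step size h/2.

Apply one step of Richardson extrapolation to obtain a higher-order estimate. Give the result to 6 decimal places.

9.630970

r = 3, so 2^r = 8.
8×9.5923994692 = 76.7391957536; 76.7391957536 − 9.3224048339 = 67.4167909197
Denominator 8 − 1 = 7.
Extrapolated: 67.4167909197 / 7 = 9.6309701314
Correction |R − A(h/2)| = 3.857e-02; gap |A(h/2) − A(h)| = 2.700e-01.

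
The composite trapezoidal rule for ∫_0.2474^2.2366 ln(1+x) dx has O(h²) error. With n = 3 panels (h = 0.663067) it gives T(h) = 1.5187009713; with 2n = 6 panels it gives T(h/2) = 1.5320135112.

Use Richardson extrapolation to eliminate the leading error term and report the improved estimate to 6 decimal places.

1.536451

Leading term ∝ h^2; use weight 4 = 2^2.
4 × 1.5320135112 − 1.5187009713 = 4.6093530735
4.6093530735 ÷ 3 = 1.5364510245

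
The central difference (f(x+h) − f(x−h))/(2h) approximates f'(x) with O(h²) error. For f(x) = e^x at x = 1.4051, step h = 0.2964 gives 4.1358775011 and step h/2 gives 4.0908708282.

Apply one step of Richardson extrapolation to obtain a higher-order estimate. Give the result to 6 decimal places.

Error is O(h^2); halving h shrinks it by 2^2 = 4.
Top: 4(4.0908708282) − (4.1358775011) = 12.2276058117
(4·4.0908708282 − 4.1358775011)/(4 − 1) = 4.0758686039

4.075869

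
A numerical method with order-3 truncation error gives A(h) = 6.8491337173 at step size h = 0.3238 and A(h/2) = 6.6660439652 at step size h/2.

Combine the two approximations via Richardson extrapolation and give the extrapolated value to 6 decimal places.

Error is O(h^3); halving h shrinks it by 2^3 = 8.
Weighted: 53.3283517216 − 6.8491337173 = 46.4792180043
R = 46.4792180043/7 = 6.6398882863
Shift from A(h/2): −0.0261556789.

6.639888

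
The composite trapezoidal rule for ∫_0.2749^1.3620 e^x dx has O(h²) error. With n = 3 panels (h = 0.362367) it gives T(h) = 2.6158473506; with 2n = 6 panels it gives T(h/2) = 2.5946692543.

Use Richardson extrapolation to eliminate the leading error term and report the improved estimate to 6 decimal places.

r = 2, so 2^r = 4.
Numerator 4·A(h/2) − A(h) = 4·2.5946692543 − 2.6158473506 = 7.7628296666
Divide by 2^2 − 1 = 3.
7.7628296666 ÷ 3 = 2.5876098889

2.587610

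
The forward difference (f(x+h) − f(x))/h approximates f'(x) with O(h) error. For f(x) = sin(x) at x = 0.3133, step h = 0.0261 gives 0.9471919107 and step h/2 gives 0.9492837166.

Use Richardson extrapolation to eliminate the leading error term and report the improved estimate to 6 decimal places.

0.951376

Method order is 1; weight 2^1 = 2.
2*0.9492837166 = 1.8985674332; subtract 0.9471919107 → 0.9513755225
Denominator 2 − 1 = 1.
(2*0.9492837166 − 0.9471919107)/(2 − 1) = 0.9513755225
Gap between inputs: 2.092e-03; correction applied: +0.0020918059.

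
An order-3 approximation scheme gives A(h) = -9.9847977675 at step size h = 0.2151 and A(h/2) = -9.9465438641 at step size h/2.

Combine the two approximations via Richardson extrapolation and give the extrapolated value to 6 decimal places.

-9.941079

r = 3, so 2^r = 8.
2^3*A(h/2) = -79.5723509128; minus A(h) gives -69.5875531453.
R = (-69.5875531453)/7 = -9.9410790208
Correction |R − A(h/2)| = 5.465e-03; gap |A(h/2) − A(h)| = 3.825e-02.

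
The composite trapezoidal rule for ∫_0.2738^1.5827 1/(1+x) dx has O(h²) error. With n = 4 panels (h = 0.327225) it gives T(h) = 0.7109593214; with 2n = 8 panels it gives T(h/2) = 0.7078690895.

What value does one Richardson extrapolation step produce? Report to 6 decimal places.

With r = 2 the leading error scales as h^2, so the weight is 2^2 = 4.
Weighted: 2.8314763580 − 0.7109593214 = 2.1205170366
Divide by 2^2 − 1 = 3.
So the Richardson estimate is 0.7068390122.
Gap between inputs: 3.090e-03; correction applied: −0.0010300773.

0.706839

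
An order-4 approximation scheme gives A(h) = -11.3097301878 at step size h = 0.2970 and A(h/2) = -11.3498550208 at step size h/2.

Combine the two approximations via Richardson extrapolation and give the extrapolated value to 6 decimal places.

-11.352530

Method order is 4; weight 2^4 = 16.
Difference of the inputs: -11.3498550208 − (-11.3097301878) = -0.0401248330
Correction (A(h/2) − A(h))/(16 − 1) = (-0.0401248330)/15 = -0.0026749889
R = A(h/2) + (A(h/2) − A(h))/15 = -11.3498550208 − 0.0026749889 = -11.3525300097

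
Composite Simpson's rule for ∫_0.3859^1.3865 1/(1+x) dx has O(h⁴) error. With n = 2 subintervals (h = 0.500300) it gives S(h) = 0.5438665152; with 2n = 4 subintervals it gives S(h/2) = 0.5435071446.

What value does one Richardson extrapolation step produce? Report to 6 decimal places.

0.543483

Error is O(h^4); halving h shrinks it by 2^4 = 16.
A(h/2) − A(h) = 0.5435071446 − 0.5438665152 = -0.0003593706
Correction (A(h/2) − A(h))/(16 − 1) = (-0.0003593706)/15 = -0.0000239580
R = 0.5435071446 − 0.0000239580 = 0.5434831866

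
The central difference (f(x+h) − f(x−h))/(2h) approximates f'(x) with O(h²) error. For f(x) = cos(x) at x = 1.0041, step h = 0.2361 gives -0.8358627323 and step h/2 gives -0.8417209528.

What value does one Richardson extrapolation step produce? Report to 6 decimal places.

r = 2, so 2^r = 4.
Weighted: (-3.3668838112) − (-0.8358627323) = -2.5310210789
Denominator 4 − 1 = 3.
(-2.5310210789) ÷ 3 = -0.8436736930

-0.843674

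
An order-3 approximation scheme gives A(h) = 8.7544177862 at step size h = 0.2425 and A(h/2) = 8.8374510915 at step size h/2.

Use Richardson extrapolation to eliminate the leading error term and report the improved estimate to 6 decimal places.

With r = 3 the leading error scales as h^3, so the weight is 2^3 = 8.
8×8.8374510915 − 8.7544177862 = 61.9451909458
R = 61.9451909458/7 = 8.8493129923

8.849313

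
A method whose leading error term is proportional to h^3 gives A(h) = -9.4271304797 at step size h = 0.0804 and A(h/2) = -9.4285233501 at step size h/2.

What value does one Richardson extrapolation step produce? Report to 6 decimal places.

Method order is 3; weight 2^3 = 8.
Top: 8(-9.4285233501) − (-9.4271304797) = -66.0010563211
Extrapolated: (-66.0010563211) / 7 = -9.4287223316
Gap between inputs: 1.393e-03; correction applied: −0.0001989815.

-9.428722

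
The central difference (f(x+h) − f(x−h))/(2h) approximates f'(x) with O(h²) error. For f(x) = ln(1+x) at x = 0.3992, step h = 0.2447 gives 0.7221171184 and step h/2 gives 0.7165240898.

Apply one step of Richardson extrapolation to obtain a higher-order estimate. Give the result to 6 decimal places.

The method has order 2: 2^2 = 4.
Numerator 4×A(h/2) − A(h) = 4×0.7165240898 − 0.7221171184 = 2.1439792408
R = 2.1439792408/3 = 0.7146597469
Gap between inputs: 5.593e-03; correction applied: −0.0018643429.

0.714660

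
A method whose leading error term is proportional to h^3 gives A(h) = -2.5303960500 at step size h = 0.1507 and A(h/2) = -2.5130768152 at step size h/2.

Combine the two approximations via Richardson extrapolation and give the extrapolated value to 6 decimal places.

r = 3: numerator weight 8, denominator 7.
2^3*A(h/2) = -20.1046145216; minus A(h) gives -17.5742184716.
(8*(-2.5130768152) − (-2.5303960500))/(8 − 1) = -2.5106026388
Correction |R − A(h/2)| = 2.474e-03; gap |A(h/2) − A(h)| = 1.732e-02.

-2.510603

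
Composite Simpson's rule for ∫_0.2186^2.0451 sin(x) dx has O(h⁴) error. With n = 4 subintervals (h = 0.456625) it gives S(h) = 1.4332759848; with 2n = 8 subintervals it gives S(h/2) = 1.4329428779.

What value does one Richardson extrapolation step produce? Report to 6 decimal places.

1.432921

r = 4: numerator weight 16, denominator 15.
Top: 16(1.4329428779) − (1.4332759848) = 21.4938100616
R = 21.4938100616/15 = 1.4329206708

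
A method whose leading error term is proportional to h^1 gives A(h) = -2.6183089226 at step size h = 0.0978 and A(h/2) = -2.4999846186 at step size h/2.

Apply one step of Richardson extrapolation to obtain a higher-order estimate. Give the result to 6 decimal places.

Method order is 1; weight 2^1 = 2.
2 × (-2.4999846186) − (-2.6183089226) = -2.3816603146
(-2.3816603146) ÷ 1 = -2.3816603146

-2.381660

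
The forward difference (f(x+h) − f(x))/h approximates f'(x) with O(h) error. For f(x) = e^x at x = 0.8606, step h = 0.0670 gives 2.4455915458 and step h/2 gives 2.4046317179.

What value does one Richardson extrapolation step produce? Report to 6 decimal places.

2.363672

Error is O(h^1); halving h shrinks it by 2^1 = 2.
Numerator 2×A(h/2) − A(h) = 2×2.4046317179 − 2.4455915458 = 2.3636718900
Extrapolated: 2.3636718900 / 1 = 2.3636718900
Correction |R − A(h/2)| = 4.096e-02; gap |A(h/2) − A(h)| = 4.096e-02.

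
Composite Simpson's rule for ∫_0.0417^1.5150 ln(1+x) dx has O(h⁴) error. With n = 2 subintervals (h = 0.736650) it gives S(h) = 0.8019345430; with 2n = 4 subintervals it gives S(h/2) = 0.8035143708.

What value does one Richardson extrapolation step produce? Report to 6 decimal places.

0.803620

Order 4 gives 2^r = 16 and 2^r − 1 = 15.
2^4×A(h/2) = 12.8562299328; minus A(h) gives 12.0542953898.
(16×0.8035143708 − 0.8019345430)/(16 − 1) = 0.8036196927
Gap between inputs: 1.580e-03; correction applied: +0.0001053219.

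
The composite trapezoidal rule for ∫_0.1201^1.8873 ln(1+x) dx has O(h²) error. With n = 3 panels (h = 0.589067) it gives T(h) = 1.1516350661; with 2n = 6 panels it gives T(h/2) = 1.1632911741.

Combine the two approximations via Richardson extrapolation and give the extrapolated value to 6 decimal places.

1.167177

Leading term ∝ h^2; use weight 4 = 2^2.
4 × 1.1632911741 = 4.6531646964; 4.6531646964 − 1.1516350661 = 3.5015296303
Extrapolated: 3.5015296303 / 3 = 1.1671765434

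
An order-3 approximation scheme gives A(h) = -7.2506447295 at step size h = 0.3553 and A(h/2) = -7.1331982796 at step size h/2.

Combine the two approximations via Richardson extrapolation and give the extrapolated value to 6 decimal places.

-7.116420

Error is O(h^3); halving h shrinks it by 2^3 = 8.
8 × (-7.1331982796) = -57.0655862368; (-57.0655862368) − (-7.2506447295) = -49.8149415073
R = (-49.8149415073)/7 = -7.1164202153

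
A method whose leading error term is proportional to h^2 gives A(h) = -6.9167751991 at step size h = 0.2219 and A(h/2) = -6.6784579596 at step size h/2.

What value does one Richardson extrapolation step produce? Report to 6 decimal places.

The method has order 2: 2^2 = 4.
Numerator 4×A(h/2) − A(h) = 4×(-6.6784579596) − (-6.9167751991) = -19.7970566393
Denominator 4 − 1 = 3.
So the Richardson estimate is -6.5990188798.
Correction |R − A(h/2)| = 7.944e-02; gap |A(h/2) − A(h)| = 2.383e-01.

-6.599019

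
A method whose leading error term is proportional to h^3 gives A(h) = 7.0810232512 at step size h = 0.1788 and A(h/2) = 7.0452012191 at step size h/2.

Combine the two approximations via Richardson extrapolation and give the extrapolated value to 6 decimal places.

Method order is 3; weight 2^3 = 8.
Weighted: 56.3616097528 − 7.0810232512 = 49.2805865016
Denominator 8 − 1 = 7.
So the Richardson estimate is 7.0400837859.
Gap between inputs: 3.582e-02; correction applied: −0.0051174332.

7.040084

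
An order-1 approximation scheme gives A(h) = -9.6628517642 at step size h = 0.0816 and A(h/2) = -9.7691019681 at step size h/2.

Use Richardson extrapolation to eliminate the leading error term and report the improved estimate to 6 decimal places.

-9.875352

r = 1, so 2^r = 2.
2 × (-9.7691019681) − (-9.6628517642) = -9.8753521720
Extrapolated: (-9.8753521720) / 1 = -9.8753521720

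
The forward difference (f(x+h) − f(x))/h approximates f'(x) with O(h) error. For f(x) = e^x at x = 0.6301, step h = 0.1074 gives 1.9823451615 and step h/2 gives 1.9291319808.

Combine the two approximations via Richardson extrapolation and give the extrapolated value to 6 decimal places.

The method has order 1: 2^1 = 2.
2×1.9291319808 − 1.9823451615 = 1.8759188001
Denominator 2 − 1 = 1.
Result: 1.8759188001
Gap between inputs: 5.321e-02; correction applied: −0.0532131807.

1.875919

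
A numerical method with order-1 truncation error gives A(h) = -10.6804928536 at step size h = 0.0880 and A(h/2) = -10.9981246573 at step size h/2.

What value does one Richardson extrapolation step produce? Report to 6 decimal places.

r = 1: numerator weight 2, denominator 1.
2^1·A(h/2) = -21.9962493146; minus A(h) gives -11.3157564610.
(-11.3157564610) ÷ 1 = -11.3157564610
Gap between inputs: 3.176e-01; correction applied: −0.3176318037.

-11.315756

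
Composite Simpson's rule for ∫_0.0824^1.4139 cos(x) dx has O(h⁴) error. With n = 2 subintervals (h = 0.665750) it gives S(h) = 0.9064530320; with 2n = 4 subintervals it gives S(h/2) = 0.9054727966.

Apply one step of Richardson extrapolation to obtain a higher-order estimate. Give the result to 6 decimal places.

0.905407

With r = 4 the leading error scales as h^4, so the weight is 2^4 = 16.
2^4·A(h/2) = 14.4875647456; minus A(h) gives 13.5811117136.
Denominator 16 − 1 = 15.
(16·0.9054727966 − 0.9064530320)/(16 − 1) = 0.9054074476
Correction |R − A(h/2)| = 6.535e-05; gap |A(h/2) − A(h)| = 9.802e-04.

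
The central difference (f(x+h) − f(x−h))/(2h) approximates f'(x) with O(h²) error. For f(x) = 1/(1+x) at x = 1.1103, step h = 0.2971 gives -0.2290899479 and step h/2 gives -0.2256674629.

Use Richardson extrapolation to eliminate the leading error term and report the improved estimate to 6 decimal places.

-0.224527

Method order is 2; weight 2^2 = 4.
4·(-0.2256674629) = -0.9026698516; (-0.9026698516) − (-0.2290899479) = -0.6735799037
Denominator 4 − 1 = 3.
(-0.6735799037) ÷ 3 = -0.2245266346
Gap between inputs: 3.422e-03; correction applied: +0.0011408283.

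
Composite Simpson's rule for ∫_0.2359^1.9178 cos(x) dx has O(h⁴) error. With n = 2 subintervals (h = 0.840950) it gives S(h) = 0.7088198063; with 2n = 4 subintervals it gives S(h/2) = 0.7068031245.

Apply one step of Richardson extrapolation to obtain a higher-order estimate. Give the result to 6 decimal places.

0.706669

Error is O(h^4); halving h shrinks it by 2^4 = 16.
16 × 0.7068031245 = 11.3088499920; 11.3088499920 − 0.7088198063 = 10.6000301857
10.6000301857 ÷ 15 = 0.7066686790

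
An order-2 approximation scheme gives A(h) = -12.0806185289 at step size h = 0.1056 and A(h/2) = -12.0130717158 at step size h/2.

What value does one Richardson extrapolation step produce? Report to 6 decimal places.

r = 2: numerator weight 4, denominator 3.
Numerator 4×A(h/2) − A(h) = 4×(-12.0130717158) − (-12.0806185289) = -35.9716683343
Extrapolated: (-35.9716683343) / 3 = -11.9905561114

-11.990556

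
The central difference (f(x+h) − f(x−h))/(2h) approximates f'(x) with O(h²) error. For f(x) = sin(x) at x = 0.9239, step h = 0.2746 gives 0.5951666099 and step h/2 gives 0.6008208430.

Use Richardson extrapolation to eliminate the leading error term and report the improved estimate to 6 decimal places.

r = 2, so 2^r = 4.
A(h/2) − A(h) = 0.6008208430 − 0.5951666099 = 0.0056542331
Divide by 2^2 − 1 = 3: 0.0056542331/3 = 0.0018847444
R = 0.6008208430 + 0.0018847444 = 0.6027055874

0.602706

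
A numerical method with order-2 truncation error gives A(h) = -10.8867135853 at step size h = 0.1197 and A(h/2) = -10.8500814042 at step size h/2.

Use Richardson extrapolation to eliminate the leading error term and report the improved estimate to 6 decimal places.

Order 2 gives 2^r = 4 and 2^r − 1 = 3.
2^2·A(h/2) = -43.4003256168; minus A(h) gives -32.5136120315.
Denominator 4 − 1 = 3.
Extrapolated: (-32.5136120315) / 3 = -10.8378706772

-10.837871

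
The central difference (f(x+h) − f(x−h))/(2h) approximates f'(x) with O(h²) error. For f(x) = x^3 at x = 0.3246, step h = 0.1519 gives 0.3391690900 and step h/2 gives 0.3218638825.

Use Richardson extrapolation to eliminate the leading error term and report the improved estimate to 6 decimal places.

0.316095

Leading term ∝ h^2; use weight 4 = 2^2.
2^2×A(h/2) = 1.2874555300; minus A(h) gives 0.9482864400.
(4×0.3218638825 − 0.3391690900)/(4 − 1) = 0.3160954800
Shift from A(h/2): −0.0057684025.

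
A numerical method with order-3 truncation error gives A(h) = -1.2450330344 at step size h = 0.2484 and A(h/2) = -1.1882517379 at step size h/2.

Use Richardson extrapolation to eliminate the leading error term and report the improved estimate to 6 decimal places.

Order 3 gives 2^r = 8 and 2^r − 1 = 7.
8 × (-1.1882517379) = -9.5060139032; (-9.5060139032) − (-1.2450330344) = -8.2609808688
(8 × (-1.1882517379) − (-1.2450330344))/(8 − 1) = -1.1801401241
Correction |R − A(h/2)| = 8.112e-03; gap |A(h/2) − A(h)| = 5.678e-02.

-1.180140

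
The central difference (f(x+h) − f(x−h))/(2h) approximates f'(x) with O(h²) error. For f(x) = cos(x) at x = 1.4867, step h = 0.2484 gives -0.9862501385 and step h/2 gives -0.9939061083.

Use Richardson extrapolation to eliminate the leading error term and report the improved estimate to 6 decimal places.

Method order is 2; weight 2^2 = 4.
4×(-0.9939061083) − (-0.9862501385) = -2.9893742947
R = (-2.9893742947)/3 = -0.9964580982

-0.996458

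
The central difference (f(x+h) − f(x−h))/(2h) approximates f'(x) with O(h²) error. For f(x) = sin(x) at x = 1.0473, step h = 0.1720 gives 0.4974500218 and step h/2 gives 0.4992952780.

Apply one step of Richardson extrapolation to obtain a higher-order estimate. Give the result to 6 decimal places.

0.499910

Order 2 gives 2^r = 4 and 2^r − 1 = 3.
Difference of the inputs: 0.4992952780 − 0.4974500218 = 0.0018452562
Divide by 2^2 − 1 = 3: 0.0018452562/3 = 0.0006150854
R = A(h/2) + (A(h/2) − A(h))/3 = 0.4992952780 + 0.0006150854 = 0.4999103634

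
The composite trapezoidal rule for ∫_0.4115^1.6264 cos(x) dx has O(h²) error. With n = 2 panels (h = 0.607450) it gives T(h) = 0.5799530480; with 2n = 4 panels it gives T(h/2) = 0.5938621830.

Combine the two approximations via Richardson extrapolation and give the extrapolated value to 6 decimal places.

0.598499

Order 2 gives 2^r = 4 and 2^r − 1 = 3.
4*0.5938621830 = 2.3754487320; 2.3754487320 − 0.5799530480 = 1.7954956840
Divide by 2^2 − 1 = 3.
R = 1.7954956840/3 = 0.5984985613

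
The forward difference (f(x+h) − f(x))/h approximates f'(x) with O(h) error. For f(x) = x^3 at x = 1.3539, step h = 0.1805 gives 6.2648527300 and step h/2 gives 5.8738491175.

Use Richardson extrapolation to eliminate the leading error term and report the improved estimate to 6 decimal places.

With r = 1 the leading error scales as h^1, so the weight is 2^1 = 2.
Difference of the inputs: 5.8738491175 − 6.2648527300 = -0.3910036125
Divide by 2^1 − 1 = 1: (-0.3910036125)/1 = -0.3910036125
R = 5.8738491175 − 0.3910036125 = 5.4828455050
Shift from A(h/2): −0.3910036125.

5.482846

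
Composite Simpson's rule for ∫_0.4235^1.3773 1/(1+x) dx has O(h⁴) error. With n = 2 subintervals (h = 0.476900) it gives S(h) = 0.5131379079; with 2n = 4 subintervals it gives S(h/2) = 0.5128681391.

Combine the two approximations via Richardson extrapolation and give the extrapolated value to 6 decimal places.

0.512850

Order 4 gives 2^r = 16 and 2^r − 1 = 15.
Top: 16(0.5128681391) − (0.5131379079) = 7.6927523177
(16·0.5128681391 − 0.5131379079)/(16 − 1) = 0.5128501545
Shift from A(h/2): −0.0000179846.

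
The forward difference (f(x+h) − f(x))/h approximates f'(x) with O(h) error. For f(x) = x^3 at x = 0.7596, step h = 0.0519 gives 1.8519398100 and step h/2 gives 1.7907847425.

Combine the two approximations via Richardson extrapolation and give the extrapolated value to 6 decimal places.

1.729630

Error is O(h^1); halving h shrinks it by 2^1 = 2.
2^1*A(h/2) = 3.5815694850; minus A(h) gives 1.7296296750.
1.7296296750 ÷ 1 = 1.7296296750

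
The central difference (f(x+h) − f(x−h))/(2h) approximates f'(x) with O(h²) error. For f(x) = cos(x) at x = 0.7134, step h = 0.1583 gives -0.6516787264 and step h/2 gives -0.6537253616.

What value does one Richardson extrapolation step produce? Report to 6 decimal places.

With r = 2 the leading error scales as h^2, so the weight is 2^2 = 4.
Top: 4(-0.6537253616) − (-0.6516787264) = -1.9632227200
Denominator 4 − 1 = 3.
Extrapolated: (-1.9632227200) / 3 = -0.6544075733
Gap between inputs: 2.047e-03; correction applied: −0.0006822117.

-0.654408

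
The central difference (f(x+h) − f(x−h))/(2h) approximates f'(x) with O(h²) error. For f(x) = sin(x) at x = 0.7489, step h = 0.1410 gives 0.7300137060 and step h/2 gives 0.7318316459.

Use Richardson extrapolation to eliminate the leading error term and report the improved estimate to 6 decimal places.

r = 2: numerator weight 4, denominator 3.
2^2 × A(h/2) = 2.9273265836; minus A(h) gives 2.1973128776.
Divide by 2^2 − 1 = 3.
(4 × 0.7318316459 − 0.7300137060)/(4 − 1) = 0.7324376259
Shift from A(h/2): +0.0006059800.

0.732438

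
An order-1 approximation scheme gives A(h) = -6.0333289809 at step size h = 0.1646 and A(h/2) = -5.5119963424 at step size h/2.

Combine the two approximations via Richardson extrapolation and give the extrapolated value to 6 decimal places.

Order 1 gives 2^r = 2 and 2^r − 1 = 1.
Numerator 2·A(h/2) − A(h) = 2·(-5.5119963424) − (-6.0333289809) = -4.9906637039
Divide by 2^1 − 1 = 1.
(-4.9906637039) ÷ 1 = -4.9906637039

-4.990664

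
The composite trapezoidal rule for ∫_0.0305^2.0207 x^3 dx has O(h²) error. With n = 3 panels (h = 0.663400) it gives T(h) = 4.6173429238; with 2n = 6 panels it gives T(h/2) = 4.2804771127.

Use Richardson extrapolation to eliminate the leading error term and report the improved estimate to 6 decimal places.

Method order is 2; weight 2^2 = 4.
4·4.2804771127 − 4.6173429238 = 12.5045655270
R = 12.5045655270/3 = 4.1681885090

4.168189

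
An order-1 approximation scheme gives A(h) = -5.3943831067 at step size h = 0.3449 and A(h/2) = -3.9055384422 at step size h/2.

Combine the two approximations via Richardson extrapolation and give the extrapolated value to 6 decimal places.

-2.416694

r = 1, so 2^r = 2.
2 × (-3.9055384422) = -7.8110768844; (-7.8110768844) − (-5.3943831067) = -2.4166937777
(2 × (-3.9055384422) − (-5.3943831067))/(2 − 1) = -2.4166937777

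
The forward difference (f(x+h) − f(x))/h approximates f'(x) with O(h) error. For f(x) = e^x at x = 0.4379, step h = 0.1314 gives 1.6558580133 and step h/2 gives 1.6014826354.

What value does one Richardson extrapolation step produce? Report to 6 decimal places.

r = 1: numerator weight 2, denominator 1.
Weighted: 3.2029652708 − 1.6558580133 = 1.5471072575
Divide by 2^1 − 1 = 1.
R = 1.5471072575/1 = 1.5471072575

1.547107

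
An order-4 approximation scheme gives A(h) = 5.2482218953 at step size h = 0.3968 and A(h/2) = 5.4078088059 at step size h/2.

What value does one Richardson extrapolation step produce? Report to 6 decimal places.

5.418448

The method has order 4: 2^4 = 16.
2^4 × A(h/2) = 86.5249408944; minus A(h) gives 81.2767189991.
(16 × 5.4078088059 − 5.2482218953)/(16 − 1) = 5.4184479333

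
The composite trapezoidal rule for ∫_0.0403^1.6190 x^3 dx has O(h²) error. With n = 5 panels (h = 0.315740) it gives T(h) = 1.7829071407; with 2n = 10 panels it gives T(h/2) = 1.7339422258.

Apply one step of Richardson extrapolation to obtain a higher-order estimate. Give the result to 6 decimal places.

1.717621

Error is O(h^2); halving h shrinks it by 2^2 = 4.
2^2 × A(h/2) = 6.9357689032; minus A(h) gives 5.1528617625.
Divide by 2^2 − 1 = 3.
So the Richardson estimate is 1.7176205875.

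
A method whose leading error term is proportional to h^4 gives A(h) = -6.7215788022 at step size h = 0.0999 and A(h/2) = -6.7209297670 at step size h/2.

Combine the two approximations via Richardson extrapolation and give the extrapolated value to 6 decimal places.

Leading term ∝ h^4; use weight 16 = 2^4.
A(h/2) − A(h) = -6.7209297670 − (-6.7215788022) = 0.0006490352
Correction (A(h/2) − A(h))/(16 − 1) = 0.0006490352/15 = 0.0000432690
R = A(h/2) + (A(h/2) − A(h))/15 = -6.7209297670 + 0.0000432690 = -6.7208864980

-6.720886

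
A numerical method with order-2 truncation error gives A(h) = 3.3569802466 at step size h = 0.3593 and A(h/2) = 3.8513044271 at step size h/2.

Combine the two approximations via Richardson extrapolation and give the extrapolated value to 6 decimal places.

Order 2 gives 2^r = 4 and 2^r − 1 = 3.
4·3.8513044271 = 15.4052177084; 15.4052177084 − 3.3569802466 = 12.0482374618
R = 12.0482374618/3 = 4.0160791539

4.016079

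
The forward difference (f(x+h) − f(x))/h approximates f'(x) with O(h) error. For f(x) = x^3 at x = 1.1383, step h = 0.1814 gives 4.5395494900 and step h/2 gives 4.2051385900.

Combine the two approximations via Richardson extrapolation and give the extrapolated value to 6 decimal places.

3.870728

With r = 1 the leading error scales as h^1, so the weight is 2^1 = 2.
2·4.2051385900 = 8.4102771800; subtract 4.5395494900 → 3.8707276900
Divide by 2^1 − 1 = 1.
(2·4.2051385900 − 4.5395494900)/(2 − 1) = 3.8707276900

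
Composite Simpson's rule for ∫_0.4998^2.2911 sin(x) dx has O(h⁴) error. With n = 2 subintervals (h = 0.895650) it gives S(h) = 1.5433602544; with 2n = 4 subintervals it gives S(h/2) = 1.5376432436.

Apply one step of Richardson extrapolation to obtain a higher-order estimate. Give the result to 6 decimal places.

1.537262

The method has order 4: 2^4 = 16.
Difference of the inputs: 1.5376432436 − 1.5433602544 = -0.0057170108
Correction (A(h/2) − A(h))/(16 − 1) = (-0.0057170108)/15 = -0.0003811341
R = A(h/2) + (A(h/2) − A(h))/15 = 1.5376432436 − 0.0003811341 = 1.5372621095
Gap between inputs: 5.717e-03; correction applied: −0.0003811341.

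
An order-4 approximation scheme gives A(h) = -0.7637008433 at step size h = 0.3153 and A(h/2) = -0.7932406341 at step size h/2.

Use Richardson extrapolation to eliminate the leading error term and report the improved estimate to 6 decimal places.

r = 4: numerator weight 16, denominator 15.
Weighted: (-12.6918501456) − (-0.7637008433) = -11.9281493023
Denominator 16 − 1 = 15.
(-11.9281493023) ÷ 15 = -0.7952099535

-0.795210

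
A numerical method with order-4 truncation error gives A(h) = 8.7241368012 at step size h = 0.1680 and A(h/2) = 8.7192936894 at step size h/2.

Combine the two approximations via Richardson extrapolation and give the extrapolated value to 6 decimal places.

r = 4: numerator weight 16, denominator 15.
Difference of the inputs: 8.7192936894 − 8.7241368012 = -0.0048431118
Divide by 2^4 − 1 = 15: (-0.0048431118)/15 = -0.0003228741
R = 8.7192936894 − 0.0003228741 = 8.7189708153
Gap between inputs: 4.843e-03; correction applied: −0.0003228741.

8.718971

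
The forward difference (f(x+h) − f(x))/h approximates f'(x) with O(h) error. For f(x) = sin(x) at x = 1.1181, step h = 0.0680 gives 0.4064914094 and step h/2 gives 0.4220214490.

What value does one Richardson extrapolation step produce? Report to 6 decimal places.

0.437551

Error is O(h^1); halving h shrinks it by 2^1 = 2.
A(h/2) − A(h) = 0.4220214490 − 0.4064914094 = 0.0155300396
Divide by 2^1 − 1 = 1: 0.0155300396/1 = 0.0155300396
R = 0.4220214490 + 0.0155300396 = 0.4375514886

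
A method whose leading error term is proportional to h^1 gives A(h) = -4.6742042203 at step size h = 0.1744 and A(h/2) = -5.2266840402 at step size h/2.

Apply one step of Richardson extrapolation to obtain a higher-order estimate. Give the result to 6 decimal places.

-5.779164

The method has order 1: 2^1 = 2.
Top: 2(-5.2266840402) − (-4.6742042203) = -5.7791638601
Denominator 2 − 1 = 1.
Result: -5.7791638601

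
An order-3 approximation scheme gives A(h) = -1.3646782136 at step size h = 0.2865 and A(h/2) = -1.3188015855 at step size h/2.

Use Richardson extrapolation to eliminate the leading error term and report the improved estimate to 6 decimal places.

-1.312248

r = 3: numerator weight 8, denominator 7.
8*(-1.3188015855) = -10.5504126840; subtract (-1.3646782136) → -9.1857344704
(8*(-1.3188015855) − (-1.3646782136))/(8 − 1) = -1.3122477815
Gap between inputs: 4.588e-02; correction applied: +0.0065538040.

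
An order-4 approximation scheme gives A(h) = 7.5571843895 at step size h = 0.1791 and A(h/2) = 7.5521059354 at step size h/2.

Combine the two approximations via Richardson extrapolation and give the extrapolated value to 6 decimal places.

Method order is 4; weight 2^4 = 16.
Numerator 16*A(h/2) − A(h) = 16*7.5521059354 − 7.5571843895 = 113.2765105769
Divide by 2^4 − 1 = 15.
113.2765105769 ÷ 15 = 7.5517673718

7.551767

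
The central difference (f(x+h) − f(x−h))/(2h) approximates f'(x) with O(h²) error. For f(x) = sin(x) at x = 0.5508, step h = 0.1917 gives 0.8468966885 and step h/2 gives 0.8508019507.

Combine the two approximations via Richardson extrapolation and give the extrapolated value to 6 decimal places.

0.852104

Method order is 2; weight 2^2 = 4.
4×0.8508019507 = 3.4032078028; subtract 0.8468966885 → 2.5563111143
Denominator 4 − 1 = 3.
R = 2.5563111143/3 = 0.8521037048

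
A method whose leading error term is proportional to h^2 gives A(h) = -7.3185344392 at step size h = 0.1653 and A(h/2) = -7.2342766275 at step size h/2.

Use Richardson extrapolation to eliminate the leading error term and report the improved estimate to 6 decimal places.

-7.206191

r = 2: numerator weight 4, denominator 3.
Weighted: (-28.9371065100) − (-7.3185344392) = -21.6185720708
R = (-21.6185720708)/3 = -7.2061906903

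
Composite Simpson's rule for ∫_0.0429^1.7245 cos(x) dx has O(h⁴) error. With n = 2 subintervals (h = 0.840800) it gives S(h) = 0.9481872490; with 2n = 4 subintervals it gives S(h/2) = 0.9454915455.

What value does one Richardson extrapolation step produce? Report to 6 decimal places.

0.945312

r = 4: numerator weight 16, denominator 15.
Numerator 16·A(h/2) − A(h) = 16·0.9454915455 − 0.9481872490 = 14.1796774790
Denominator 16 − 1 = 15.
(16·0.9454915455 − 0.9481872490)/(16 − 1) = 0.9453118319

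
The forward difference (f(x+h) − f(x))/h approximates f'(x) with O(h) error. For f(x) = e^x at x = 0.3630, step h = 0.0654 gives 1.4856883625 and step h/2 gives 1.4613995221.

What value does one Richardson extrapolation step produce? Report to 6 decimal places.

r = 1: numerator weight 2, denominator 1.
2^1 × A(h/2) = 2.9227990442; minus A(h) gives 1.4371106817.
1.4371106817 ÷ 1 = 1.4371106817
Gap between inputs: 2.429e-02; correction applied: −0.0242888404.

1.437111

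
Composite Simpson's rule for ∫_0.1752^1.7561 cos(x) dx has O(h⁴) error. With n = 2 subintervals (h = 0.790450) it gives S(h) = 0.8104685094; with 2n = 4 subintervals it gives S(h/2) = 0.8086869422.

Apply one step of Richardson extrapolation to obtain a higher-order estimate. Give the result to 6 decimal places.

0.808568

Method order is 4; weight 2^4 = 16.
16×0.8086869422 = 12.9389910752; subtract 0.8104685094 → 12.1285225658
Divide by 2^4 − 1 = 15.
Extrapolated: 12.1285225658 / 15 = 0.8085681711
Correction |R − A(h/2)| = 1.188e-04; gap |A(h/2) − A(h)| = 1.782e-03.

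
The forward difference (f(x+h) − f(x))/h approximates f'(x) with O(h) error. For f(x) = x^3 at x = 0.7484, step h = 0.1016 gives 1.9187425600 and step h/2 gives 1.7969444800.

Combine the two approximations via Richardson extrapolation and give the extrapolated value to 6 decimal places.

1.675146

r = 1: numerator weight 2, denominator 1.
A(h/2) − A(h) = 1.7969444800 − 1.9187425600 = -0.1217980800
Divide by 2^1 − 1 = 1: (-0.1217980800)/1 = -0.1217980800
R = A(h/2) + (A(h/2) − A(h))/1 = 1.7969444800 − 0.1217980800 = 1.6751464000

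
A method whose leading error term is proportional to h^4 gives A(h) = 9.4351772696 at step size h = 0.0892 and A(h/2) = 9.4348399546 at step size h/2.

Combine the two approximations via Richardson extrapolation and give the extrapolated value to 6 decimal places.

9.434817

r = 4: numerator weight 16, denominator 15.
16·9.4348399546 = 150.9574392736; 150.9574392736 − 9.4351772696 = 141.5222620040
R = 141.5222620040/15 = 9.4348174669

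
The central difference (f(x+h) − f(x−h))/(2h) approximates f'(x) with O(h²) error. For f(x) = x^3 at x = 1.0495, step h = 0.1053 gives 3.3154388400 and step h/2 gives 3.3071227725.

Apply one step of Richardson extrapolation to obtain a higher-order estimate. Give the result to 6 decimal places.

With r = 2 the leading error scales as h^2, so the weight is 2^2 = 4.
Difference of the inputs: 3.3071227725 − 3.3154388400 = -0.0083160675
Divide by 2^2 − 1 = 3: (-0.0083160675)/3 = -0.0027720225
R = 3.3071227725 − 0.0027720225 = 3.3043507500
Shift from A(h/2): −0.0027720225.

3.304351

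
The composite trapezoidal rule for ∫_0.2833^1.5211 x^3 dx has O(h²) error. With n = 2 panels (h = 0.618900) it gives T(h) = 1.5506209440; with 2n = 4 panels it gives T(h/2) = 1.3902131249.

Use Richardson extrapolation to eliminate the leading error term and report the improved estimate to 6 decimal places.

r = 2, so 2^r = 4.
Weighted: 5.5608524996 − 1.5506209440 = 4.0102315556
Extrapolated: 4.0102315556 / 3 = 1.3367438519

1.336744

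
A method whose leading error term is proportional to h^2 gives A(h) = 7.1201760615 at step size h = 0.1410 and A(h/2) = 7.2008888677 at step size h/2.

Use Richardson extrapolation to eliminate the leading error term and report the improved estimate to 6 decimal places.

7.227793

Leading term ∝ h^2; use weight 4 = 2^2.
4·7.2008888677 = 28.8035554708; subtract 7.1201760615 → 21.6833794093
21.6833794093 ÷ 3 = 7.2277931364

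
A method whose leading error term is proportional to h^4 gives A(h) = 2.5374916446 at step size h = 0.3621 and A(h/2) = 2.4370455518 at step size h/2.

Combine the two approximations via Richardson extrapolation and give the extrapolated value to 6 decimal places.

Error is O(h^4); halving h shrinks it by 2^4 = 16.
Numerator 16×A(h/2) − A(h) = 16×2.4370455518 − 2.5374916446 = 36.4552371842
R = 36.4552371842/15 = 2.4303491456

2.430349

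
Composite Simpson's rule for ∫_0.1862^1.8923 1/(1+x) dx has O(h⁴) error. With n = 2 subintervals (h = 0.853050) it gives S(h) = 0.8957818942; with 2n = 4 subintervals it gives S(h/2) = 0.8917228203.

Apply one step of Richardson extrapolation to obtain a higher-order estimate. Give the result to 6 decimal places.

0.891452

Order 4 gives 2^r = 16 and 2^r − 1 = 15.
Top: 16(0.8917228203) − (0.8957818942) = 13.3717832306
Divide by 2^4 − 1 = 15.
R = 13.3717832306/15 = 0.8914522154
Gap between inputs: 4.059e-03; correction applied: −0.0002706049.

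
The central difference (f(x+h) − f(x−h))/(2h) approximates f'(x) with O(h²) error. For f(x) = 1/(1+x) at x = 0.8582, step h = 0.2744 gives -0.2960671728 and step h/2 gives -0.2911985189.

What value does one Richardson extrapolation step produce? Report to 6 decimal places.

Error is O(h^2); halving h shrinks it by 2^2 = 4.
4*(-0.2911985189) = -1.1647940756; subtract (-0.2960671728) → -0.8687269028
(4*(-0.2911985189) − (-0.2960671728))/(4 − 1) = -0.2895756343

-0.289576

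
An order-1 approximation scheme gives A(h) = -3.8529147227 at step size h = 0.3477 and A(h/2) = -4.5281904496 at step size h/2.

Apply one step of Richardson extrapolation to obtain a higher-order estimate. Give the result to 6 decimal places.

-5.203466

Method order is 1; weight 2^1 = 2.
Weighted: (-9.0563808992) − (-3.8529147227) = -5.2034661765
Divide by 2^1 − 1 = 1.
Extrapolated: (-5.2034661765) / 1 = -5.2034661765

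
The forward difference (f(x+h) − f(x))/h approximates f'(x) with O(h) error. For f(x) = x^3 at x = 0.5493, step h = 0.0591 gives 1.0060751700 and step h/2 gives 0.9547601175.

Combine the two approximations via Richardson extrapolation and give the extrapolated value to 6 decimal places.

r = 1, so 2^r = 2.
2^1*A(h/2) = 1.9095202350; minus A(h) gives 0.9034450650.
(2*0.9547601175 − 1.0060751700)/(2 − 1) = 0.9034450650
Correction |R − A(h/2)| = 5.132e-02; gap |A(h/2) − A(h)| = 5.132e-02.

0.903445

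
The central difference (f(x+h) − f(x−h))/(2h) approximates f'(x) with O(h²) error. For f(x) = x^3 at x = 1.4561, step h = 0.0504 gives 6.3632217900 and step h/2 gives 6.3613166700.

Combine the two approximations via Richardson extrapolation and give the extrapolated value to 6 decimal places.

Order 2 gives 2^r = 4 and 2^r − 1 = 3.
4*6.3613166700 = 25.4452666800; subtract 6.3632217900 → 19.0820448900
Denominator 4 − 1 = 3.
(4*6.3613166700 − 6.3632217900)/(4 − 1) = 6.3606816300

6.360682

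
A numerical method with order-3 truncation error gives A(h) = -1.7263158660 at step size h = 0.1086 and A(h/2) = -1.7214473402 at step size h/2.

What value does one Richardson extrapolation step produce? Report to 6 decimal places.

Leading term ∝ h^3; use weight 8 = 2^3.
8×(-1.7214473402) − (-1.7263158660) = -12.0452628556
Denominator 8 − 1 = 7.
So the Richardson estimate is -1.7207518365.
Gap between inputs: 4.869e-03; correction applied: +0.0006955037.

-1.720752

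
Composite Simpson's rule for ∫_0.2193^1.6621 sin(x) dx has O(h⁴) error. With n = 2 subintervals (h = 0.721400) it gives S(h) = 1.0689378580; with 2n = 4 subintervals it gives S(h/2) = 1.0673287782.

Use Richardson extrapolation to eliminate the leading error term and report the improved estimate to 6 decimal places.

Method order is 4; weight 2^4 = 16.
Weighted: 17.0772604512 − 1.0689378580 = 16.0083225932
Divide by 2^4 − 1 = 15.
So the Richardson estimate is 1.0672215062.

1.067222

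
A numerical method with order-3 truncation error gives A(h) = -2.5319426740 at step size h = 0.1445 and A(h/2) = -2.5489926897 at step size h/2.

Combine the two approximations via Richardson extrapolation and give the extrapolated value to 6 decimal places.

With r = 3 the leading error scales as h^3, so the weight is 2^3 = 8.
Weighted: (-20.3919415176) − (-2.5319426740) = -17.8599988436
R = (-17.8599988436)/7 = -2.5514284062
Gap between inputs: 1.705e-02; correction applied: −0.0024357165.

-2.551428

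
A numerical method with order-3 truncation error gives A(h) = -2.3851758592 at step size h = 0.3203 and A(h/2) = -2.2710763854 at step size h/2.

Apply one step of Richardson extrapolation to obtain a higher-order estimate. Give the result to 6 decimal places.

Method order is 3; weight 2^3 = 8.
A(h/2) − A(h) = -2.2710763854 − (-2.3851758592) = 0.1140994738
Correction (A(h/2) − A(h))/(8 − 1) = 0.1140994738/7 = 0.0162999248
R = -2.2710763854 + 0.0162999248 = -2.2547764606

-2.254776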